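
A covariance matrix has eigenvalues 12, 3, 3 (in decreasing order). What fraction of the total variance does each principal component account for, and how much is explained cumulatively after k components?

Step 1 — total variance = trace(Sigma) = Σ λ_i = 12 + 3 + 3 = 18.

Step 2 — fraction explained by component i = λ_i / Σ λ:
  PC1: 12/18 = 0.6667
  PC2: 3/18 = 0.1667
  PC3: 3/18 = 0.1667

Step 3 — cumulative fraction after k components = (λ_1 + ... + λ_k) / Σ λ:
  k = 1: 12/18 = 0.6667
  k = 2: (12 + 3)/18 = 15/18 = 0.8333
  k = 3: (12 + 3 + 3)/18 = 18/18 = 1

Summary (fraction, with percent):

explained: PC1 0.6667 (66.67%), PC2 0.1667 (16.67%), PC3 0.1667 (16.67%);  cumulative: 0.6667, 0.8333, 1


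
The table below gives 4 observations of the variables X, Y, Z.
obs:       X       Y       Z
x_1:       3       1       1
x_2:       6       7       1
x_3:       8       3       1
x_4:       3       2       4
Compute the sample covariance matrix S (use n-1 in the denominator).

Step 1 — column means:
  mean(X) = (3 + 6 + 8 + 3) / 4 = 20/4 = 5
  mean(Y) = (1 + 7 + 3 + 2) / 4 = 13/4 = 3.25
  mean(Z) = (1 + 1 + 1 + 4) / 4 = 7/4 = 1.75

Step 2 — sample covariance S[i,j] = (1/(n-1)) · Σ_k (x_{k,i} - mean_i) · (x_{k,j} - mean_j), with n-1 = 3.
  S[X,X] = ((-2)·(-2) + (1)·(1) + (3)·(3) + (-2)·(-2)) / 3 = 18/3 = 6
  S[X,Y] = ((-2)·(-2.25) + (1)·(3.75) + (3)·(-0.25) + (-2)·(-1.25)) / 3 = 10/3 = 3.3333
  S[X,Z] = ((-2)·(-0.75) + (1)·(-0.75) + (3)·(-0.75) + (-2)·(2.25)) / 3 = -6/3 = -2
  S[Y,Y] = ((-2.25)·(-2.25) + (3.75)·(3.75) + (-0.25)·(-0.25) + (-1.25)·(-1.25)) / 3 = 20.75/3 = 6.9167
  S[Y,Z] = ((-2.25)·(-0.75) + (3.75)·(-0.75) + (-0.25)·(-0.75) + (-1.25)·(2.25)) / 3 = -3.75/3 = -1.25
  S[Z,Z] = ((-0.75)·(-0.75) + (-0.75)·(-0.75) + (-0.75)·(-0.75) + (2.25)·(2.25)) / 3 = 6.75/3 = 2.25

S is symmetric (S[j,i] = S[i,j]). Assembling:

S = [[6, 3.3333, -2],
 [3.3333, 6.9167, -1.25],
 [-2, -1.25, 2.25]]


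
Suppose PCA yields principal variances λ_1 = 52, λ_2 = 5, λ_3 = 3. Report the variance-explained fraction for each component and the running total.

Step 1 — total variance = trace(Sigma) = Σ λ_i = 52 + 5 + 3 = 60.

Step 2 — fraction explained by component i = λ_i / Σ λ:
  PC1: 52/60 = 0.8667
  PC2: 5/60 = 0.0833
  PC3: 3/60 = 0.05

Step 3 — cumulative fraction after k components = (λ_1 + ... + λ_k) / Σ λ:
  k = 1: 52/60 = 0.8667
  k = 2: (52 + 5)/60 = 57/60 = 0.95
  k = 3: (52 + 5 + 3)/60 = 60/60 = 1

Summary (fraction, with percent):

explained: PC1 0.8667 (86.67%), PC2 0.0833 (8.33%), PC3 0.05 (5%);  cumulative: 0.8667, 0.95, 1


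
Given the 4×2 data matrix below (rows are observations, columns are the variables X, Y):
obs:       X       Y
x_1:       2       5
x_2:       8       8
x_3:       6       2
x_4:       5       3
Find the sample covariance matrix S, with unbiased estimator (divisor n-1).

Step 1 — column means:
  mean(X) = (2 + 8 + 6 + 5) / 4 = 21/4 = 5.25
  mean(Y) = (5 + 8 + 2 + 3) / 4 = 18/4 = 4.5

Step 2 — sample covariance S[i,j] = (1/(n-1)) · Σ_k (x_{k,i} - mean_i) · (x_{k,j} - mean_j), with n-1 = 3.
  S[X,X] = ((-3.25)·(-3.25) + (2.75)·(2.75) + (0.75)·(0.75) + (-0.25)·(-0.25)) / 3 = 18.75/3 = 6.25
  S[X,Y] = ((-3.25)·(0.5) + (2.75)·(3.5) + (0.75)·(-2.5) + (-0.25)·(-1.5)) / 3 = 6.5/3 = 2.1667
  S[Y,Y] = ((0.5)·(0.5) + (3.5)·(3.5) + (-2.5)·(-2.5) + (-1.5)·(-1.5)) / 3 = 21/3 = 7

S is symmetric (S[j,i] = S[i,j]). Assembling:

S = [[6.25, 2.1667],
 [2.1667, 7]]


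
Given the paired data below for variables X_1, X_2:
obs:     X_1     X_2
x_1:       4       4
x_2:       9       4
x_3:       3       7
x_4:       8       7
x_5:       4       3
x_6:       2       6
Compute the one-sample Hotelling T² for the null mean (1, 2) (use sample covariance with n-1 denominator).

Step 1 — sample mean vector:
  mean(X_1) = (4 + 9 + 3 + 8 + 4 + 2) / 6 = 30/6 = 5
  mean(X_2) = (4 + 4 + 7 + 7 + 3 + 6) / 6 = 31/6 = 5.1667
  x̄ = (5, 5.1667),  deviation x̄ - mu_0 = (5, 5.1667) - (1, 2) = (4, 3.1667).

Step 2 — sample covariance matrix, S[i,j] = (1/(n-1)) · Σ_k (x_{k,i} - mean_i) · (x_{k,j} - mean_j), divisor n-1 = 5:
  S[X_1,X_1] = ((-1)·(-1) + (4)·(4) + (-2)·(-2) + (3)·(3) + (-1)·(-1) + (-3)·(-3)) / 5 = 40/5 = 8
  S[X_1,X_2] = ((-1)·(-1.1667) + (4)·(-1.1667) + (-2)·(1.8333) + (3)·(1.8333) + (-1)·(-2.1667) + (-3)·(0.8333)) / 5 = -2/5 = -0.4
  S[X_2,X_2] = ((-1.1667)·(-1.1667) + (-1.1667)·(-1.1667) + (1.8333)·(1.8333) + (1.8333)·(1.8333) + (-2.1667)·(-2.1667) + (0.8333)·(0.8333)) / 5 = 14.8333/5 = 2.9667
  S = [[8, -0.4],
 [-0.4, 2.9667]].

Step 3 — invert S. det(S) = 8·2.9667 - (-0.4)² = 23.5733.
  S^{-1} = (1/det) · [[d, -b], [-b, a]] = [[0.1258, 0.017],
 [0.017, 0.3394]].

Step 4 — quadratic form (x̄ - mu_0)^T · S^{-1} · (x̄ - mu_0):
  S^{-1} · (x̄ - mu_0) = (0.5571, 1.1425),
  (x̄ - mu_0)^T · [...] = (4)·(0.5571) + (3.1667)·(1.1425) = 5.8465.

Step 5 — scale by n: T² = 6 · 5.8465 = 35.0792.

T² ≈ 35.0792


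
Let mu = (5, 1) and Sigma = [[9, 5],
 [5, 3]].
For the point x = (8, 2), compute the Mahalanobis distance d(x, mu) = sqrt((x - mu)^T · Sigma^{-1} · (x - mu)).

Step 1 — centre the observation: (x - mu) = (3, 1).

Step 2 — invert Sigma. det(Sigma) = 9·3 - (5)² = 2.
  Sigma^{-1} = (1/det) · [[d, -b], [-b, a]] = [[1.5, -2.5],
 [-2.5, 4.5]].

Step 3 — form the quadratic (x - mu)^T · Sigma^{-1} · (x - mu):
  Sigma^{-1} · (x - mu) = (2, -3).
  (x - mu)^T · [Sigma^{-1} · (x - mu)] = (3)·(2) + (1)·(-3) = 3.

Step 4 — take square root: d = √(3) ≈ 1.7321.

d(x, mu) = √(3) ≈ 1.7321


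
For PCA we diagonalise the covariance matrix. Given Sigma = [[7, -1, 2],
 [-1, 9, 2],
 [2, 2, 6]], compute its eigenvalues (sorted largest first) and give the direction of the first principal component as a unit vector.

Step 1 — characteristic polynomial p(λ) = det(λI - Sigma) = λ³ - tr·λ² + c_1·λ - det, where tr = trace, c_1 = sum of the principal 2×2 minors, det = det(Sigma):
  tr = 7 + 9 + 6 = 22,
  c_1 = (7·9 - (-1)²) + (7·6 - (2)²) + (9·6 - (2)²) = 62 + 38 + 50 = 150,
  det = 7·(9·6 - (2)²) - (-1)·((-1)·6 - (2)·(2)) + (2)·((-1)·(2) - 9·(2)) = 7·(50) - (-1)·(-10) + (2)·(-20) = 300.
  So p(λ) = λ³ - 22λ² + 150λ - 300.
Step 2 — look for an integer root (rational root theorem: any rational root is an integer divisor of 300). Testing λ = 10:
  p(10) = 1000 - 2200 + 1500 - 300 = 0  ✓
  Dividing out (λ - 10): p(λ) = (λ - 10)(λ² - 12λ + 30).
Step 3 — remaining eigenvalues from the quadratic λ² - 12λ + 30 = 0:
  Δ = 12² - 4·30 = 144 - 120 = 24,  λ = (12 ± √24)/2 = (12 ± 4.899)/2 ≈ 8.4495 or 3.5505.
  Sorted: λ_1 = 10,  λ_2 = 8.4495,  λ_3 = 3.5505  (check: sum = 22 = tr ✓).

Step 4 — unit eigenvector for λ_1 = 10: v spans the null space of (Sigma - λ_1 I), whose rows are
  r_1 = (-3, -1, 2),  r_2 = (-1, -1, 2),  r_3 = (2, 2, -4).
  v is orthogonal to every row, so take v ∝ r_1 × r_2 = ((-1)·(2) - (2)·(-1), (2)·(-1) - (-3)·(2), (-3)·(-1) - (-1)·(-1)) = (0, 4, 2).
  Rescale (divide by 2): u = (0, 2, 1).
  ||u|| = √((0)² + (2)² + (1)²) = √(5) ≈ 2.2361,  v_1 = u/||u|| ≈ (0, 0.8944, 0.4472) (||v_1|| = 1).

λ_1 = 10,  λ_2 = 8.4495,  λ_3 = 3.5505;  v_1 ≈ (0, 0.8944, 0.4472)


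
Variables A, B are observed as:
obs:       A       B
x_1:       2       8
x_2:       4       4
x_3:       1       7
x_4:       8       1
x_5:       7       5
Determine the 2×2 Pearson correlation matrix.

Step 1 — column means:
  mean(A) = (2 + 4 + 1 + 8 + 7) / 5 = 22/5 = 4.4
  mean(B) = (8 + 4 + 7 + 1 + 5) / 5 = 25/5 = 5

Step 2 — sample variances and covariances s[i,j] = (1/(n-1)) · Σ_k (x_{k,i} - mean_i) · (x_{k,j} - mean_j), with n-1 = 4:
  s[A,A] = ((-2.4)·(-2.4) + (-0.4)·(-0.4) + (-3.4)·(-3.4) + (3.6)·(3.6) + (2.6)·(2.6)) / 4 = 37.2/4 = 9.3
  s[A,B] = ((-2.4)·(3) + (-0.4)·(-1) + (-3.4)·(2) + (3.6)·(-4) + (2.6)·(0)) / 4 = -28/4 = -7
  s[B,B] = ((3)·(3) + (-1)·(-1) + (2)·(2) + (-4)·(-4) + (0)·(0)) / 4 = 30/4 = 7.5
  Sample standard deviations s_i = √(s[i,i]):
  s(A) = √(9.3) = 3.0496
  s(B) = √(7.5) = 2.7386

Step 3 — r_{ij} = s_{ij} / (s_i · s_j):
  r[A,A] = 1 (diagonal).
  r[A,B] = -7 / (3.0496 · 2.7386) = -7 / 8.3516 = -0.8382
  r[B,B] = 1 (diagonal).

R is symmetric with unit diagonal. Assembling:

R = [[1, -0.8382],
 [-0.8382, 1]]


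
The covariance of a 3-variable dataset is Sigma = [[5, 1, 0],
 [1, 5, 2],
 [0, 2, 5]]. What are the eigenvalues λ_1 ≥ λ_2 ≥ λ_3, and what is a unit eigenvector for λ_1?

Step 1 — characteristic polynomial p(λ) = det(λI - Sigma) = λ³ - tr·λ² + c_1·λ - det, where tr = trace, c_1 = sum of the principal 2×2 minors, det = det(Sigma):
  tr = 5 + 5 + 5 = 15,
  c_1 = (5·5 - (1)²) + (5·5 - (0)²) + (5·5 - (2)²) = 24 + 25 + 21 = 70,
  det = 5·(5·5 - (2)²) - (1)·((1)·5 - (2)·(0)) + (0)·((1)·(2) - 5·(0)) = 5·(21) - (1)·(5) + (0)·(2) = 100.
  So p(λ) = λ³ - 15λ² + 70λ - 100.
Step 2 — look for an integer root (rational root theorem: any rational root is an integer divisor of 100). Testing λ = 5:
  p(5) = 125 - 375 + 350 - 100 = 0  ✓
  Dividing out (λ - 5): p(λ) = (λ - 5)(λ² - 10λ + 20).
Step 3 — remaining eigenvalues from the quadratic λ² - 10λ + 20 = 0:
  Δ = 10² - 4·20 = 100 - 80 = 20,  λ = (10 ± √20)/2 = (10 ± 4.4721)/2 ≈ 7.2361 or 2.7639.
  Sorted: λ_1 = 7.2361,  λ_2 = 5,  λ_3 = 2.7639  (check: sum = 15 = tr ✓).

Step 4 — unit eigenvector for λ_1 ≈ 7.2361: v spans the null space of (Sigma - λ_1 I), whose rows are
  r_1 = (-2.2361, 1, 0),  r_2 = (1, -2.2361, 2),  r_3 = (0, 2, -2.2361).
  v is orthogonal to every row, so take v ∝ r_1 × r_2 = ((1)·(2) - (0)·(-2.2361), (0)·(1) - (-2.2361)·(2), (-2.2361)·(-2.2361) - (1)·(1)) ≈ (2, 4.4721, 4).
  Let u = (2, 4.4721, 4).
  ||u|| = √((2)² + (4.4721)² + (4)²) = √(40) ≈ 6.3246,  v_1 = u/||u|| ≈ (0.3162, 0.7071, 0.6325) (||v_1|| = 1).

λ_1 = 7.2361,  λ_2 = 5,  λ_3 = 2.7639;  v_1 ≈ (0.3162, 0.7071, 0.6325)


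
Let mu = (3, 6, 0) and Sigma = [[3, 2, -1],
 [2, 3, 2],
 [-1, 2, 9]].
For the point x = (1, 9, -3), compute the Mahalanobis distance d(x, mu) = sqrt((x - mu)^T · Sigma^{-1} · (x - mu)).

Step 1 — centre the observation: (x - mu) = (-2, 3, -3).

Step 2 — invert Sigma (cofactor / det for 3×3, or solve directly):
  Sigma^{-1} = [[1.0455, -0.9091, 0.3182],
 [-0.9091, 1.1818, -0.3636],
 [0.3182, -0.3636, 0.2273]].

Step 3 — form the quadratic (x - mu)^T · Sigma^{-1} · (x - mu):
  Sigma^{-1} · (x - mu) = (-5.7727, 6.4545, -2.4091).
  (x - mu)^T · [Sigma^{-1} · (x - mu)] = (-2)·(-5.7727) + (3)·(6.4545) + (-3)·(-2.4091) = 38.1364.

Step 4 — take square root: d = √(38.1364) ≈ 6.1755.

d(x, mu) = √(38.1364) ≈ 6.1755


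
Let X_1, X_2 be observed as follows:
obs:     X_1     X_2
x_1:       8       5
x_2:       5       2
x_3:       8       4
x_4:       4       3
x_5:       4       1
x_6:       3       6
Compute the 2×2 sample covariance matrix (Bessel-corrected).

Step 1 — column means:
  mean(X_1) = (8 + 5 + 8 + 4 + 4 + 3) / 6 = 32/6 = 5.3333
  mean(X_2) = (5 + 2 + 4 + 3 + 1 + 6) / 6 = 21/6 = 3.5

Step 2 — sample covariance S[i,j] = (1/(n-1)) · Σ_k (x_{k,i} - mean_i) · (x_{k,j} - mean_j), with n-1 = 5.
  S[X_1,X_1] = ((2.6667)·(2.6667) + (-0.3333)·(-0.3333) + (2.6667)·(2.6667) + (-1.3333)·(-1.3333) + (-1.3333)·(-1.3333) + (-2.3333)·(-2.3333)) / 5 = 23.3333/5 = 4.6667
  S[X_1,X_2] = ((2.6667)·(1.5) + (-0.3333)·(-1.5) + (2.6667)·(0.5) + (-1.3333)·(-0.5) + (-1.3333)·(-2.5) + (-2.3333)·(2.5)) / 5 = 4/5 = 0.8
  S[X_2,X_2] = ((1.5)·(1.5) + (-1.5)·(-1.5) + (0.5)·(0.5) + (-0.5)·(-0.5) + (-2.5)·(-2.5) + (2.5)·(2.5)) / 5 = 17.5/5 = 3.5

S is symmetric (S[j,i] = S[i,j]). Assembling:

S = [[4.6667, 0.8],
 [0.8, 3.5]]


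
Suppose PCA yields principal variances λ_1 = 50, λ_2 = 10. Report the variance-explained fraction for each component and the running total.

Step 1 — total variance = trace(Sigma) = Σ λ_i = 50 + 10 = 60.

Step 2 — fraction explained by component i = λ_i / Σ λ:
  PC1: 50/60 = 0.8333
  PC2: 10/60 = 0.1667

Step 3 — cumulative fraction after k components = (λ_1 + ... + λ_k) / Σ λ:
  k = 1: 50/60 = 0.8333
  k = 2: (50 + 10)/60 = 60/60 = 1

Summary (fraction, with percent):

explained: PC1 0.8333 (83.33%), PC2 0.1667 (16.67%);  cumulative: 0.8333, 1


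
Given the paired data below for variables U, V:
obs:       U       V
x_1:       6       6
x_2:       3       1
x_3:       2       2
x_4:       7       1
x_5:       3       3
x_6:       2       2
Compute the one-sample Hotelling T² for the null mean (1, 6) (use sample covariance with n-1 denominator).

Step 1 — sample mean vector:
  mean(U) = (6 + 3 + 2 + 7 + 3 + 2) / 6 = 23/6 = 3.8333
  mean(V) = (6 + 1 + 2 + 1 + 3 + 2) / 6 = 15/6 = 2.5
  x̄ = (3.8333, 2.5),  deviation x̄ - mu_0 = (3.8333, 2.5) - (1, 6) = (2.8333, -3.5).

Step 2 — sample covariance matrix, S[i,j] = (1/(n-1)) · Σ_k (x_{k,i} - mean_i) · (x_{k,j} - mean_j), divisor n-1 = 5:
  S[U,U] = ((2.1667)·(2.1667) + (-0.8333)·(-0.8333) + (-1.8333)·(-1.8333) + (3.1667)·(3.1667) + (-0.8333)·(-0.8333) + (-1.8333)·(-1.8333)) / 5 = 22.8333/5 = 4.5667
  S[U,V] = ((2.1667)·(3.5) + (-0.8333)·(-1.5) + (-1.8333)·(-0.5) + (3.1667)·(-1.5) + (-0.8333)·(0.5) + (-1.8333)·(-0.5)) / 5 = 5.5/5 = 1.1
  S[V,V] = ((3.5)·(3.5) + (-1.5)·(-1.5) + (-0.5)·(-0.5) + (-1.5)·(-1.5) + (0.5)·(0.5) + (-0.5)·(-0.5)) / 5 = 17.5/5 = 3.5
  S = [[4.5667, 1.1],
 [1.1, 3.5]].

Step 3 — invert S. det(S) = 4.5667·3.5 - (1.1)² = 14.7733.
  S^{-1} = (1/det) · [[d, -b], [-b, a]] = [[0.2369, -0.0745],
 [-0.0745, 0.3091]].

Step 4 — quadratic form (x̄ - mu_0)^T · S^{-1} · (x̄ - mu_0):
  S^{-1} · (x̄ - mu_0) = (0.9319, -1.2929),
  (x̄ - mu_0)^T · [...] = (2.8333)·(0.9319) + (-3.5)·(-1.2929) = 7.1653.

Step 5 — scale by n: T² = 6 · 7.1653 = 42.9919.

T² ≈ 42.9919


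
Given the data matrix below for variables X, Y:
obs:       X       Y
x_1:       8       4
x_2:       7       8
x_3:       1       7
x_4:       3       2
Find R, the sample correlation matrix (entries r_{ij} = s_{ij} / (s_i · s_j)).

Step 1 — column means:
  mean(X) = (8 + 7 + 1 + 3) / 4 = 19/4 = 4.75
  mean(Y) = (4 + 8 + 7 + 2) / 4 = 21/4 = 5.25

Step 2 — sample variances and covariances s[i,j] = (1/(n-1)) · Σ_k (x_{k,i} - mean_i) · (x_{k,j} - mean_j), with n-1 = 3:
  s[X,X] = ((3.25)·(3.25) + (2.25)·(2.25) + (-3.75)·(-3.75) + (-1.75)·(-1.75)) / 3 = 32.75/3 = 10.9167
  s[X,Y] = ((3.25)·(-1.25) + (2.25)·(2.75) + (-3.75)·(1.75) + (-1.75)·(-3.25)) / 3 = 1.25/3 = 0.4167
  s[Y,Y] = ((-1.25)·(-1.25) + (2.75)·(2.75) + (1.75)·(1.75) + (-3.25)·(-3.25)) / 3 = 22.75/3 = 7.5833
  Sample standard deviations s_i = √(s[i,i]):
  s(X) = √(10.9167) = 3.304
  s(Y) = √(7.5833) = 2.7538

Step 3 — r_{ij} = s_{ij} / (s_i · s_j):
  r[X,X] = 1 (diagonal).
  r[X,Y] = 0.4167 / (3.304 · 2.7538) = 0.4167 / 9.0986 = 0.0458
  r[Y,Y] = 1 (diagonal).

R is symmetric with unit diagonal. Assembling:

R = [[1, 0.0458],
 [0.0458, 1]]


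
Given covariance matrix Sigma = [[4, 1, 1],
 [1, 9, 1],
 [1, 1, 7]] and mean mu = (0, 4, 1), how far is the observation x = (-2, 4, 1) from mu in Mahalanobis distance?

Step 1 — centre the observation: (x - mu) = (-2, 0, 0).

Step 2 — invert Sigma (cofactor / det for 3×3, or solve directly):
  Sigma^{-1} = [[0.265, -0.0256, -0.0342],
 [-0.0256, 0.1154, -0.0128],
 [-0.0342, -0.0128, 0.1496]].

Step 3 — form the quadratic (x - mu)^T · Sigma^{-1} · (x - mu):
  Sigma^{-1} · (x - mu) = (-0.5299, 0.0513, 0.0684).
  (x - mu)^T · [Sigma^{-1} · (x - mu)] = (-2)·(-0.5299) + (0)·(0.0513) + (0)·(0.0684) = 1.0598.

Step 4 — take square root: d = √(1.0598) ≈ 1.0295.

d(x, mu) = √(1.0598) ≈ 1.0295


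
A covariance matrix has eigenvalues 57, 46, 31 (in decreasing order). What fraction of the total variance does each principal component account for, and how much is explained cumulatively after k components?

Step 1 — total variance = trace(Sigma) = Σ λ_i = 57 + 46 + 31 = 134.

Step 2 — fraction explained by component i = λ_i / Σ λ:
  PC1: 57/134 = 0.4254
  PC2: 46/134 = 0.3433
  PC3: 31/134 = 0.2313

Step 3 — cumulative fraction after k components = (λ_1 + ... + λ_k) / Σ λ:
  k = 1: 57/134 = 0.4254
  k = 2: (57 + 46)/134 = 103/134 = 0.7687
  k = 3: (57 + 46 + 31)/134 = 134/134 = 1

Summary (fraction, with percent):

explained: PC1 0.4254 (42.54%), PC2 0.3433 (34.33%), PC3 0.2313 (23.13%);  cumulative: 0.4254, 0.7687, 1


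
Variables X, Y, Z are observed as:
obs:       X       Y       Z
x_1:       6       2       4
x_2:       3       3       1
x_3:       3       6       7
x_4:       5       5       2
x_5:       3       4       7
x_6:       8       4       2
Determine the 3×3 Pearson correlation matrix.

Step 1 — column means:
  mean(X) = (6 + 3 + 3 + 5 + 3 + 8) / 6 = 28/6 = 4.6667
  mean(Y) = (2 + 3 + 6 + 5 + 4 + 4) / 6 = 24/6 = 4
  mean(Z) = (4 + 1 + 7 + 2 + 7 + 2) / 6 = 23/6 = 3.8333

Step 2 — sample variances and covariances s[i,j] = (1/(n-1)) · Σ_k (x_{k,i} - mean_i) · (x_{k,j} - mean_j), with n-1 = 5:
  s[X,X] = ((1.3333)·(1.3333) + (-1.6667)·(-1.6667) + (-1.6667)·(-1.6667) + (0.3333)·(0.3333) + (-1.6667)·(-1.6667) + (3.3333)·(3.3333)) / 5 = 21.3333/5 = 4.2667
  s[X,Y] = ((1.3333)·(-2) + (-1.6667)·(-1) + (-1.6667)·(2) + (0.3333)·(1) + (-1.6667)·(0) + (3.3333)·(0)) / 5 = -4/5 = -0.8
  s[X,Z] = ((1.3333)·(0.1667) + (-1.6667)·(-2.8333) + (-1.6667)·(3.1667) + (0.3333)·(-1.8333) + (-1.6667)·(3.1667) + (3.3333)·(-1.8333)) / 5 = -12.3333/5 = -2.4667
  s[Y,Y] = ((-2)·(-2) + (-1)·(-1) + (2)·(2) + (1)·(1) + (0)·(0) + (0)·(0)) / 5 = 10/5 = 2
  s[Y,Z] = ((-2)·(0.1667) + (-1)·(-2.8333) + (2)·(3.1667) + (1)·(-1.8333) + (0)·(3.1667) + (0)·(-1.8333)) / 5 = 7/5 = 1.4
  s[Z,Z] = ((0.1667)·(0.1667) + (-2.8333)·(-2.8333) + (3.1667)·(3.1667) + (-1.8333)·(-1.8333) + (3.1667)·(3.1667) + (-1.8333)·(-1.8333)) / 5 = 34.8333/5 = 6.9667
  Sample standard deviations s_i = √(s[i,i]):
  s(X) = √(4.2667) = 2.0656
  s(Y) = √(2) = 1.4142
  s(Z) = √(6.9667) = 2.6394

Step 3 — r_{ij} = s_{ij} / (s_i · s_j):
  r[X,X] = 1 (diagonal).
  r[X,Y] = -0.8 / (2.0656 · 1.4142) = -0.8 / 2.9212 = -0.2739
  r[X,Z] = -2.4667 / (2.0656 · 2.6394) = -2.4667 / 5.452 = -0.4524
  r[Y,Y] = 1 (diagonal).
  r[Y,Z] = 1.4 / (1.4142 · 2.6394) = 1.4 / 3.7327 = 0.3751
  r[Z,Z] = 1 (diagonal).

R is symmetric with unit diagonal. Assembling:

R = [[1, -0.2739, -0.4524],
 [-0.2739, 1, 0.3751],
 [-0.4524, 0.3751, 1]]


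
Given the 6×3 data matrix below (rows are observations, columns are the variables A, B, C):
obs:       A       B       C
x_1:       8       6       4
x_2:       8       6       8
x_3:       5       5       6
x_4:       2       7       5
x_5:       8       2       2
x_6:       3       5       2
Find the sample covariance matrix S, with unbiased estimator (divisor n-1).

Step 1 — column means:
  mean(A) = (8 + 8 + 5 + 2 + 8 + 3) / 6 = 34/6 = 5.6667
  mean(B) = (6 + 6 + 5 + 7 + 2 + 5) / 6 = 31/6 = 5.1667
  mean(C) = (4 + 8 + 6 + 5 + 2 + 2) / 6 = 27/6 = 4.5

Step 2 — sample covariance S[i,j] = (1/(n-1)) · Σ_k (x_{k,i} - mean_i) · (x_{k,j} - mean_j), with n-1 = 5.
  S[A,A] = ((2.3333)·(2.3333) + (2.3333)·(2.3333) + (-0.6667)·(-0.6667) + (-3.6667)·(-3.6667) + (2.3333)·(2.3333) + (-2.6667)·(-2.6667)) / 5 = 37.3333/5 = 7.4667
  S[A,B] = ((2.3333)·(0.8333) + (2.3333)·(0.8333) + (-0.6667)·(-0.1667) + (-3.6667)·(1.8333) + (2.3333)·(-3.1667) + (-2.6667)·(-0.1667)) / 5 = -9.6667/5 = -1.9333
  S[A,C] = ((2.3333)·(-0.5) + (2.3333)·(3.5) + (-0.6667)·(1.5) + (-3.6667)·(0.5) + (2.3333)·(-2.5) + (-2.6667)·(-2.5)) / 5 = 5/5 = 1
  S[B,B] = ((0.8333)·(0.8333) + (0.8333)·(0.8333) + (-0.1667)·(-0.1667) + (1.8333)·(1.8333) + (-3.1667)·(-3.1667) + (-0.1667)·(-0.1667)) / 5 = 14.8333/5 = 2.9667
  S[B,C] = ((0.8333)·(-0.5) + (0.8333)·(3.5) + (-0.1667)·(1.5) + (1.8333)·(0.5) + (-3.1667)·(-2.5) + (-0.1667)·(-2.5)) / 5 = 11.5/5 = 2.3
  S[C,C] = ((-0.5)·(-0.5) + (3.5)·(3.5) + (1.5)·(1.5) + (0.5)·(0.5) + (-2.5)·(-2.5) + (-2.5)·(-2.5)) / 5 = 27.5/5 = 5.5

S is symmetric (S[j,i] = S[i,j]). Assembling:

S = [[7.4667, -1.9333, 1],
 [-1.9333, 2.9667, 2.3],
 [1, 2.3, 5.5]]


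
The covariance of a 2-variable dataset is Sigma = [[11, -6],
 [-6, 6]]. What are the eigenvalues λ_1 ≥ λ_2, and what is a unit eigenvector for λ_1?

Step 1 — characteristic polynomial of 2×2 Sigma:
  det(Sigma - λI) = λ² - trace · λ + det = 0.
  trace = 11 + 6 = 17, det = 11·6 - (-6)² = 30.
Step 2 — discriminant:
  Δ = trace² - 4·det = 289 - 120 = 169.
Step 3 — eigenvalues:
  λ = (trace ± √Δ)/2 = (17 ± 13)/2,
  λ_1 = 15,  λ_2 = 2.

Step 4 — unit eigenvector for λ_1: solve (Sigma - λ_1 I)v = 0. First row:
  (11 - 15)·v_x + (-6)·v_y = 0, i.e. (-4)·v_x + (-6)·v_y = 0,
  so v ∝ (b, λ_1 - a) = (-6, 4); multiply by -1 so the first entry is positive: u = (6, -4).
  ||u|| = √((6)² + (-4)²) = √(52) ≈ 7.2111,
  v_1 = u/||u|| ≈ (0.8321, -0.5547) (||v_1|| = 1).

λ_1 = 15,  λ_2 = 2;  v_1 ≈ (0.8321, -0.5547)


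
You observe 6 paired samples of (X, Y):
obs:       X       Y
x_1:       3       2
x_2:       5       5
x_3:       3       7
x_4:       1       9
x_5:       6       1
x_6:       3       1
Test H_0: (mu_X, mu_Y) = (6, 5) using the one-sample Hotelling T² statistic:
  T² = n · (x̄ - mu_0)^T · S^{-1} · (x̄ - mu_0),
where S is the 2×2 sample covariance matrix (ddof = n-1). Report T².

Step 1 — sample mean vector:
  mean(X) = (3 + 5 + 3 + 1 + 6 + 3) / 6 = 21/6 = 3.5
  mean(Y) = (2 + 5 + 7 + 9 + 1 + 1) / 6 = 25/6 = 4.1667
  x̄ = (3.5, 4.1667),  deviation x̄ - mu_0 = (3.5, 4.1667) - (6, 5) = (-2.5, -0.8333).

Step 2 — sample covariance matrix, S[i,j] = (1/(n-1)) · Σ_k (x_{k,i} - mean_i) · (x_{k,j} - mean_j), divisor n-1 = 5:
  S[X,X] = ((-0.5)·(-0.5) + (1.5)·(1.5) + (-0.5)·(-0.5) + (-2.5)·(-2.5) + (2.5)·(2.5) + (-0.5)·(-0.5)) / 5 = 15.5/5 = 3.1
  S[X,Y] = ((-0.5)·(-2.1667) + (1.5)·(0.8333) + (-0.5)·(2.8333) + (-2.5)·(4.8333) + (2.5)·(-3.1667) + (-0.5)·(-3.1667)) / 5 = -17.5/5 = -3.5
  S[Y,Y] = ((-2.1667)·(-2.1667) + (0.8333)·(0.8333) + (2.8333)·(2.8333) + (4.8333)·(4.8333) + (-3.1667)·(-3.1667) + (-3.1667)·(-3.1667)) / 5 = 56.8333/5 = 11.3667
  S = [[3.1, -3.5],
 [-3.5, 11.3667]].

Step 3 — invert S. det(S) = 3.1·11.3667 - (-3.5)² = 22.9867.
  S^{-1} = (1/det) · [[d, -b], [-b, a]] = [[0.4945, 0.1523],
 [0.1523, 0.1349]].

Step 4 — quadratic form (x̄ - mu_0)^T · S^{-1} · (x̄ - mu_0):
  S^{-1} · (x̄ - mu_0) = (-1.3631, -0.493),
  (x̄ - mu_0)^T · [...] = (-2.5)·(-1.3631) + (-0.8333)·(-0.493) = 3.8186.

Step 5 — scale by n: T² = 6 · 3.8186 = 22.9118.

T² ≈ 22.9118


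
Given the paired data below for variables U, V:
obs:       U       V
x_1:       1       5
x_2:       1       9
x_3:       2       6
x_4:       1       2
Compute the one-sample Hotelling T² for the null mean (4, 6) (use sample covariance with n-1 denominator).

Step 1 — sample mean vector:
  mean(U) = (1 + 1 + 2 + 1) / 4 = 5/4 = 1.25
  mean(V) = (5 + 9 + 6 + 2) / 4 = 22/4 = 5.5
  x̄ = (1.25, 5.5),  deviation x̄ - mu_0 = (1.25, 5.5) - (4, 6) = (-2.75, -0.5).

Step 2 — sample covariance matrix, S[i,j] = (1/(n-1)) · Σ_k (x_{k,i} - mean_i) · (x_{k,j} - mean_j), divisor n-1 = 3:
  S[U,U] = ((-0.25)·(-0.25) + (-0.25)·(-0.25) + (0.75)·(0.75) + (-0.25)·(-0.25)) / 3 = 0.75/3 = 0.25
  S[U,V] = ((-0.25)·(-0.5) + (-0.25)·(3.5) + (0.75)·(0.5) + (-0.25)·(-3.5)) / 3 = 0.5/3 = 0.1667
  S[V,V] = ((-0.5)·(-0.5) + (3.5)·(3.5) + (0.5)·(0.5) + (-3.5)·(-3.5)) / 3 = 25/3 = 8.3333
  S = [[0.25, 0.1667],
 [0.1667, 8.3333]].

Step 3 — invert S. det(S) = 0.25·8.3333 - (0.1667)² = 2.0556.
  S^{-1} = (1/det) · [[d, -b], [-b, a]] = [[4.0541, -0.0811],
 [-0.0811, 0.1216]].

Step 4 — quadratic form (x̄ - mu_0)^T · S^{-1} · (x̄ - mu_0):
  S^{-1} · (x̄ - mu_0) = (-11.1081, 0.1622),
  (x̄ - mu_0)^T · [...] = (-2.75)·(-11.1081) + (-0.5)·(0.1622) = 30.4662.

Step 5 — scale by n: T² = 4 · 30.4662 = 121.8649.

T² ≈ 121.8649


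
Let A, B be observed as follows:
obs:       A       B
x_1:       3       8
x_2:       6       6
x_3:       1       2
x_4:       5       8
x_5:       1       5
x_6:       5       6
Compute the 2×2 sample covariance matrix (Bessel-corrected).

Step 1 — column means:
  mean(A) = (3 + 6 + 1 + 5 + 1 + 5) / 6 = 21/6 = 3.5
  mean(B) = (8 + 6 + 2 + 8 + 5 + 6) / 6 = 35/6 = 5.8333

Step 2 — sample covariance S[i,j] = (1/(n-1)) · Σ_k (x_{k,i} - mean_i) · (x_{k,j} - mean_j), with n-1 = 5.
  S[A,A] = ((-0.5)·(-0.5) + (2.5)·(2.5) + (-2.5)·(-2.5) + (1.5)·(1.5) + (-2.5)·(-2.5) + (1.5)·(1.5)) / 5 = 23.5/5 = 4.7
  S[A,B] = ((-0.5)·(2.1667) + (2.5)·(0.1667) + (-2.5)·(-3.8333) + (1.5)·(2.1667) + (-2.5)·(-0.8333) + (1.5)·(0.1667)) / 5 = 14.5/5 = 2.9
  S[B,B] = ((2.1667)·(2.1667) + (0.1667)·(0.1667) + (-3.8333)·(-3.8333) + (2.1667)·(2.1667) + (-0.8333)·(-0.8333) + (0.1667)·(0.1667)) / 5 = 24.8333/5 = 4.9667

S is symmetric (S[j,i] = S[i,j]). Assembling:

S = [[4.7, 2.9],
 [2.9, 4.9667]]


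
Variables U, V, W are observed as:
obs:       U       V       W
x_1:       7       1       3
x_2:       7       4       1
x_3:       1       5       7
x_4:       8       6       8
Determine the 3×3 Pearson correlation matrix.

Step 1 — column means:
  mean(U) = (7 + 7 + 1 + 8) / 4 = 23/4 = 5.75
  mean(V) = (1 + 4 + 5 + 6) / 4 = 16/4 = 4
  mean(W) = (3 + 1 + 7 + 8) / 4 = 19/4 = 4.75

Step 2 — sample variances and covariances s[i,j] = (1/(n-1)) · Σ_k (x_{k,i} - mean_i) · (x_{k,j} - mean_j), with n-1 = 3:
  s[U,U] = ((1.25)·(1.25) + (1.25)·(1.25) + (-4.75)·(-4.75) + (2.25)·(2.25)) / 3 = 30.75/3 = 10.25
  s[U,V] = ((1.25)·(-3) + (1.25)·(0) + (-4.75)·(1) + (2.25)·(2)) / 3 = -4/3 = -1.3333
  s[U,W] = ((1.25)·(-1.75) + (1.25)·(-3.75) + (-4.75)·(2.25) + (2.25)·(3.25)) / 3 = -10.25/3 = -3.4167
  s[V,V] = ((-3)·(-3) + (0)·(0) + (1)·(1) + (2)·(2)) / 3 = 14/3 = 4.6667
  s[V,W] = ((-3)·(-1.75) + (0)·(-3.75) + (1)·(2.25) + (2)·(3.25)) / 3 = 14/3 = 4.6667
  s[W,W] = ((-1.75)·(-1.75) + (-3.75)·(-3.75) + (2.25)·(2.25) + (3.25)·(3.25)) / 3 = 32.75/3 = 10.9167
  Sample standard deviations s_i = √(s[i,i]):
  s(U) = √(10.25) = 3.2016
  s(V) = √(4.6667) = 2.1602
  s(W) = √(10.9167) = 3.304

Step 3 — r_{ij} = s_{ij} / (s_i · s_j):
  r[U,U] = 1 (diagonal).
  r[U,V] = -1.3333 / (3.2016 · 2.1602) = -1.3333 / 6.9162 = -0.1928
  r[U,W] = -3.4167 / (3.2016 · 3.304) = -3.4167 / 10.5781 = -0.323
  r[V,V] = 1 (diagonal).
  r[V,W] = 4.6667 / (2.1602 · 3.304) = 4.6667 / 7.1375 = 0.6538
  r[W,W] = 1 (diagonal).

R is symmetric with unit diagonal. Assembling:

R = [[1, -0.1928, -0.323],
 [-0.1928, 1, 0.6538],
 [-0.323, 0.6538, 1]]


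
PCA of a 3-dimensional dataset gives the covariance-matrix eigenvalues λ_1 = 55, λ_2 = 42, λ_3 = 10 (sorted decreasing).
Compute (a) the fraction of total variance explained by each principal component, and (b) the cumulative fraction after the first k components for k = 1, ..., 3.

Step 1 — total variance = trace(Sigma) = Σ λ_i = 55 + 42 + 10 = 107.

Step 2 — fraction explained by component i = λ_i / Σ λ:
  PC1: 55/107 = 0.514
  PC2: 42/107 = 0.3925
  PC3: 10/107 = 0.0935

Step 3 — cumulative fraction after k components = (λ_1 + ... + λ_k) / Σ λ:
  k = 1: 55/107 = 0.514
  k = 2: (55 + 42)/107 = 97/107 = 0.9065
  k = 3: (55 + 42 + 10)/107 = 107/107 = 1

Summary (fraction, with percent):

explained: PC1 0.514 (51.4%), PC2 0.3925 (39.25%), PC3 0.0935 (9.35%);  cumulative: 0.514, 0.9065, 1


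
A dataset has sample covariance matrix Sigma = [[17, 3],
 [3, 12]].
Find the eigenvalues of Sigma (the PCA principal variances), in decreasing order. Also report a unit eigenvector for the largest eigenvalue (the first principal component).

Step 1 — characteristic polynomial of 2×2 Sigma:
  det(Sigma - λI) = λ² - trace · λ + det = 0.
  trace = 17 + 12 = 29, det = 17·12 - (3)² = 195.
Step 2 — discriminant:
  Δ = trace² - 4·det = 841 - 780 = 61.
Step 3 — eigenvalues:
  λ = (trace ± √Δ)/2 = (29 ± 7.8102)/2,
  λ_1 = 18.4051,  λ_2 = 10.5949.

Step 4 — unit eigenvector for λ_1: solve (Sigma - λ_1 I)v = 0. First row:
  (17 - 18.4051)·v_x + (3)·v_y = 0, i.e. (-1.4051)·v_x + (3)·v_y = 0,
  so v ∝ (b, λ_1 - a) = (3, 1.4051) = u.
  ||u|| = √((3)² + (1.4051)²) = √(10.9744) ≈ 3.3128,
  v_1 = u/||u|| ≈ (0.9056, 0.4242) (||v_1|| = 1).

λ_1 = 18.4051,  λ_2 = 10.5949;  v_1 ≈ (0.9056, 0.4242)


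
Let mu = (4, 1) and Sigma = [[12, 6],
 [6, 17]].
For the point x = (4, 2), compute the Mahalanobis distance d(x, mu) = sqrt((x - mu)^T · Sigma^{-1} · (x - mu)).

Step 1 — centre the observation: (x - mu) = (0, 1).

Step 2 — invert Sigma. det(Sigma) = 12·17 - (6)² = 168.
  Sigma^{-1} = (1/det) · [[d, -b], [-b, a]] = [[0.1012, -0.0357],
 [-0.0357, 0.0714]].

Step 3 — form the quadratic (x - mu)^T · Sigma^{-1} · (x - mu):
  Sigma^{-1} · (x - mu) = (-0.0357, 0.0714).
  (x - mu)^T · [Sigma^{-1} · (x - mu)] = (0)·(-0.0357) + (1)·(0.0714) = 0.0714.

Step 4 — take square root: d = √(0.0714) ≈ 0.2673.

d(x, mu) = √(0.0714) ≈ 0.2673


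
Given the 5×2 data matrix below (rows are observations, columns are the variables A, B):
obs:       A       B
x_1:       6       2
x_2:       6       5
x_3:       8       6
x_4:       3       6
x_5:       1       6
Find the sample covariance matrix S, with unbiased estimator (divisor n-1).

Step 1 — column means:
  mean(A) = (6 + 6 + 8 + 3 + 1) / 5 = 24/5 = 4.8
  mean(B) = (2 + 5 + 6 + 6 + 6) / 5 = 25/5 = 5

Step 2 — sample covariance S[i,j] = (1/(n-1)) · Σ_k (x_{k,i} - mean_i) · (x_{k,j} - mean_j), with n-1 = 4.
  S[A,A] = ((1.2)·(1.2) + (1.2)·(1.2) + (3.2)·(3.2) + (-1.8)·(-1.8) + (-3.8)·(-3.8)) / 4 = 30.8/4 = 7.7
  S[A,B] = ((1.2)·(-3) + (1.2)·(0) + (3.2)·(1) + (-1.8)·(1) + (-3.8)·(1)) / 4 = -6/4 = -1.5
  S[B,B] = ((-3)·(-3) + (0)·(0) + (1)·(1) + (1)·(1) + (1)·(1)) / 4 = 12/4 = 3

S is symmetric (S[j,i] = S[i,j]). Assembling:

S = [[7.7, -1.5],
 [-1.5, 3]]


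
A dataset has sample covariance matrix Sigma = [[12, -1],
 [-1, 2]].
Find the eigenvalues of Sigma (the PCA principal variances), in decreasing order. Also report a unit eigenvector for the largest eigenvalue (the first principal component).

Step 1 — characteristic polynomial of 2×2 Sigma:
  det(Sigma - λI) = λ² - trace · λ + det = 0.
  trace = 12 + 2 = 14, det = 12·2 - (-1)² = 23.
Step 2 — discriminant:
  Δ = trace² - 4·det = 196 - 92 = 104.
Step 3 — eigenvalues:
  λ = (trace ± √Δ)/2 = (14 ± 10.198)/2,
  λ_1 = 12.099,  λ_2 = 1.901.

Step 4 — unit eigenvector for λ_1: solve (Sigma - λ_1 I)v = 0. First row:
  (12 - 12.099)·v_x + (-1)·v_y = 0, i.e. (-0.099)·v_x + (-1)·v_y = 0,
  so v ∝ (b, λ_1 - a) = (-1, 0.099); multiply by -1 so the first entry is positive: u = (1, -0.099).
  ||u|| = √((1)² + (-0.099)²) = √(1.0098) ≈ 1.0049,
  v_1 = u/||u|| ≈ (0.9951, -0.0985) (||v_1|| = 1).

λ_1 = 12.099,  λ_2 = 1.901;  v_1 ≈ (0.9951, -0.0985)


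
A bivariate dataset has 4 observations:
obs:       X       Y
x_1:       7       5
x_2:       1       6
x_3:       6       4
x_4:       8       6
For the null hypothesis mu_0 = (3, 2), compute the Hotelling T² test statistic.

Step 1 — sample mean vector:
  mean(X) = (7 + 1 + 6 + 8) / 4 = 22/4 = 5.5
  mean(Y) = (5 + 6 + 4 + 6) / 4 = 21/4 = 5.25
  x̄ = (5.5, 5.25),  deviation x̄ - mu_0 = (5.5, 5.25) - (3, 2) = (2.5, 3.25).

Step 2 — sample covariance matrix, S[i,j] = (1/(n-1)) · Σ_k (x_{k,i} - mean_i) · (x_{k,j} - mean_j), divisor n-1 = 3:
  S[X,X] = ((1.5)·(1.5) + (-4.5)·(-4.5) + (0.5)·(0.5) + (2.5)·(2.5)) / 3 = 29/3 = 9.6667
  S[X,Y] = ((1.5)·(-0.25) + (-4.5)·(0.75) + (0.5)·(-1.25) + (2.5)·(0.75)) / 3 = -2.5/3 = -0.8333
  S[Y,Y] = ((-0.25)·(-0.25) + (0.75)·(0.75) + (-1.25)·(-1.25) + (0.75)·(0.75)) / 3 = 2.75/3 = 0.9167
  S = [[9.6667, -0.8333],
 [-0.8333, 0.9167]].

Step 3 — invert S. det(S) = 9.6667·0.9167 - (-0.8333)² = 8.1667.
  S^{-1} = (1/det) · [[d, -b], [-b, a]] = [[0.1122, 0.102],
 [0.102, 1.1837]].

Step 4 — quadratic form (x̄ - mu_0)^T · S^{-1} · (x̄ - mu_0):
  S^{-1} · (x̄ - mu_0) = (0.6122, 4.102),
  (x̄ - mu_0)^T · [...] = (2.5)·(0.6122) + (3.25)·(4.102) = 14.8622.

Step 5 — scale by n: T² = 4 · 14.8622 = 59.449.

T² ≈ 59.449


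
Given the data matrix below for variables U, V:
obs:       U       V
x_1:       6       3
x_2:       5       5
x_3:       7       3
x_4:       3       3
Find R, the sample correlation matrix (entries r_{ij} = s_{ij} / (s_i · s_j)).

Step 1 — column means:
  mean(U) = (6 + 5 + 7 + 3) / 4 = 21/4 = 5.25
  mean(V) = (3 + 5 + 3 + 3) / 4 = 14/4 = 3.5

Step 2 — sample variances and covariances s[i,j] = (1/(n-1)) · Σ_k (x_{k,i} - mean_i) · (x_{k,j} - mean_j), with n-1 = 3:
  s[U,U] = ((0.75)·(0.75) + (-0.25)·(-0.25) + (1.75)·(1.75) + (-2.25)·(-2.25)) / 3 = 8.75/3 = 2.9167
  s[U,V] = ((0.75)·(-0.5) + (-0.25)·(1.5) + (1.75)·(-0.5) + (-2.25)·(-0.5)) / 3 = -0.5/3 = -0.1667
  s[V,V] = ((-0.5)·(-0.5) + (1.5)·(1.5) + (-0.5)·(-0.5) + (-0.5)·(-0.5)) / 3 = 3/3 = 1
  Sample standard deviations s_i = √(s[i,i]):
  s(U) = √(2.9167) = 1.7078
  s(V) = √(1) = 1

Step 3 — r_{ij} = s_{ij} / (s_i · s_j):
  r[U,U] = 1 (diagonal).
  r[U,V] = -0.1667 / (1.7078 · 1) = -0.1667 / 1.7078 = -0.0976
  r[V,V] = 1 (diagonal).

R is symmetric with unit diagonal. Assembling:

R = [[1, -0.0976],
 [-0.0976, 1]]


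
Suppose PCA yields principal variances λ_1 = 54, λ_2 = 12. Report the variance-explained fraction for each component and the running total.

Step 1 — total variance = trace(Sigma) = Σ λ_i = 54 + 12 = 66.

Step 2 — fraction explained by component i = λ_i / Σ λ:
  PC1: 54/66 = 0.8182
  PC2: 12/66 = 0.1818

Step 3 — cumulative fraction after k components = (λ_1 + ... + λ_k) / Σ λ:
  k = 1: 54/66 = 0.8182
  k = 2: (54 + 12)/66 = 66/66 = 1

Summary (fraction, with percent):

explained: PC1 0.8182 (81.82%), PC2 0.1818 (18.18%);  cumulative: 0.8182, 1


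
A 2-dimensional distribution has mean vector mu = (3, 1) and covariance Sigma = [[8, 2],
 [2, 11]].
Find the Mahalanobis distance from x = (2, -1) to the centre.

Step 1 — centre the observation: (x - mu) = (-1, -2).

Step 2 — invert Sigma. det(Sigma) = 8·11 - (2)² = 84.
  Sigma^{-1} = (1/det) · [[d, -b], [-b, a]] = [[0.131, -0.0238],
 [-0.0238, 0.0952]].

Step 3 — form the quadratic (x - mu)^T · Sigma^{-1} · (x - mu):
  Sigma^{-1} · (x - mu) = (-0.0833, -0.1667).
  (x - mu)^T · [Sigma^{-1} · (x - mu)] = (-1)·(-0.0833) + (-2)·(-0.1667) = 0.4167.

Step 4 — take square root: d = √(0.4167) ≈ 0.6455.

d(x, mu) = √(0.4167) ≈ 0.6455


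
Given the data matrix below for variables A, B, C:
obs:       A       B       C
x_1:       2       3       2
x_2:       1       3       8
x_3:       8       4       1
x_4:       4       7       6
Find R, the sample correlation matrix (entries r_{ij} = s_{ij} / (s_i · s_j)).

Step 1 — column means:
  mean(A) = (2 + 1 + 8 + 4) / 4 = 15/4 = 3.75
  mean(B) = (3 + 3 + 4 + 7) / 4 = 17/4 = 4.25
  mean(C) = (2 + 8 + 1 + 6) / 4 = 17/4 = 4.25

Step 2 — sample variances and covariances s[i,j] = (1/(n-1)) · Σ_k (x_{k,i} - mean_i) · (x_{k,j} - mean_j), with n-1 = 3:
  s[A,A] = ((-1.75)·(-1.75) + (-2.75)·(-2.75) + (4.25)·(4.25) + (0.25)·(0.25)) / 3 = 28.75/3 = 9.5833
  s[A,B] = ((-1.75)·(-1.25) + (-2.75)·(-1.25) + (4.25)·(-0.25) + (0.25)·(2.75)) / 3 = 5.25/3 = 1.75
  s[A,C] = ((-1.75)·(-2.25) + (-2.75)·(3.75) + (4.25)·(-3.25) + (0.25)·(1.75)) / 3 = -19.75/3 = -6.5833
  s[B,B] = ((-1.25)·(-1.25) + (-1.25)·(-1.25) + (-0.25)·(-0.25) + (2.75)·(2.75)) / 3 = 10.75/3 = 3.5833
  s[B,C] = ((-1.25)·(-2.25) + (-1.25)·(3.75) + (-0.25)·(-3.25) + (2.75)·(1.75)) / 3 = 3.75/3 = 1.25
  s[C,C] = ((-2.25)·(-2.25) + (3.75)·(3.75) + (-3.25)·(-3.25) + (1.75)·(1.75)) / 3 = 32.75/3 = 10.9167
  Sample standard deviations s_i = √(s[i,i]):
  s(A) = √(9.5833) = 3.0957
  s(B) = √(3.5833) = 1.893
  s(C) = √(10.9167) = 3.304

Step 3 — r_{ij} = s_{ij} / (s_i · s_j):
  r[A,A] = 1 (diagonal).
  r[A,B] = 1.75 / (3.0957 · 1.893) = 1.75 / 5.8601 = 0.2986
  r[A,C] = -6.5833 / (3.0957 · 3.304) = -6.5833 / 10.2283 = -0.6436
  r[B,B] = 1 (diagonal).
  r[B,C] = 1.25 / (1.893 · 3.304) = 1.25 / 6.2544 = 0.1999
  r[C,C] = 1 (diagonal).

R is symmetric with unit diagonal. Assembling:

R = [[1, 0.2986, -0.6436],
 [0.2986, 1, 0.1999],
 [-0.6436, 0.1999, 1]]


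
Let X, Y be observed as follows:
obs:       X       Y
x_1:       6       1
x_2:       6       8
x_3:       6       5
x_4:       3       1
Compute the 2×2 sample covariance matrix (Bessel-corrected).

Step 1 — column means:
  mean(X) = (6 + 6 + 6 + 3) / 4 = 21/4 = 5.25
  mean(Y) = (1 + 8 + 5 + 1) / 4 = 15/4 = 3.75

Step 2 — sample covariance S[i,j] = (1/(n-1)) · Σ_k (x_{k,i} - mean_i) · (x_{k,j} - mean_j), with n-1 = 3.
  S[X,X] = ((0.75)·(0.75) + (0.75)·(0.75) + (0.75)·(0.75) + (-2.25)·(-2.25)) / 3 = 6.75/3 = 2.25
  S[X,Y] = ((0.75)·(-2.75) + (0.75)·(4.25) + (0.75)·(1.25) + (-2.25)·(-2.75)) / 3 = 8.25/3 = 2.75
  S[Y,Y] = ((-2.75)·(-2.75) + (4.25)·(4.25) + (1.25)·(1.25) + (-2.75)·(-2.75)) / 3 = 34.75/3 = 11.5833

S is symmetric (S[j,i] = S[i,j]). Assembling:

S = [[2.25, 2.75],
 [2.75, 11.5833]]


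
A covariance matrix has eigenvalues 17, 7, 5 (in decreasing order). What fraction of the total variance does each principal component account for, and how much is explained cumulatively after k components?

Step 1 — total variance = trace(Sigma) = Σ λ_i = 17 + 7 + 5 = 29.

Step 2 — fraction explained by component i = λ_i / Σ λ:
  PC1: 17/29 = 0.5862
  PC2: 7/29 = 0.2414
  PC3: 5/29 = 0.1724

Step 3 — cumulative fraction after k components = (λ_1 + ... + λ_k) / Σ λ:
  k = 1: 17/29 = 0.5862
  k = 2: (17 + 7)/29 = 24/29 = 0.8276
  k = 3: (17 + 7 + 5)/29 = 29/29 = 1

Summary (fraction, with percent):

explained: PC1 0.5862 (58.62%), PC2 0.2414 (24.14%), PC3 0.1724 (17.24%);  cumulative: 0.5862, 0.8276, 1


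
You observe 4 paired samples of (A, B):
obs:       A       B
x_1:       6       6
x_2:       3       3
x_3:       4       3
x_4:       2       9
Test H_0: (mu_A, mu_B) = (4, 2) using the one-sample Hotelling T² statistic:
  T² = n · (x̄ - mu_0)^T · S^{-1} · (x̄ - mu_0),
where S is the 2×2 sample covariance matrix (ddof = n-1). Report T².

Step 1 — sample mean vector:
  mean(A) = (6 + 3 + 4 + 2) / 4 = 15/4 = 3.75
  mean(B) = (6 + 3 + 3 + 9) / 4 = 21/4 = 5.25
  x̄ = (3.75, 5.25),  deviation x̄ - mu_0 = (3.75, 5.25) - (4, 2) = (-0.25, 3.25).

Step 2 — sample covariance matrix, S[i,j] = (1/(n-1)) · Σ_k (x_{k,i} - mean_i) · (x_{k,j} - mean_j), divisor n-1 = 3:
  S[A,A] = ((2.25)·(2.25) + (-0.75)·(-0.75) + (0.25)·(0.25) + (-1.75)·(-1.75)) / 3 = 8.75/3 = 2.9167
  S[A,B] = ((2.25)·(0.75) + (-0.75)·(-2.25) + (0.25)·(-2.25) + (-1.75)·(3.75)) / 3 = -3.75/3 = -1.25
  S[B,B] = ((0.75)·(0.75) + (-2.25)·(-2.25) + (-2.25)·(-2.25) + (3.75)·(3.75)) / 3 = 24.75/3 = 8.25
  S = [[2.9167, -1.25],
 [-1.25, 8.25]].

Step 3 — invert S. det(S) = 2.9167·8.25 - (-1.25)² = 22.5.
  S^{-1} = (1/det) · [[d, -b], [-b, a]] = [[0.3667, 0.0556],
 [0.0556, 0.1296]].

Step 4 — quadratic form (x̄ - mu_0)^T · S^{-1} · (x̄ - mu_0):
  S^{-1} · (x̄ - mu_0) = (0.0889, 0.4074),
  (x̄ - mu_0)^T · [...] = (-0.25)·(0.0889) + (3.25)·(0.4074) = 1.3019.

Step 5 — scale by n: T² = 4 · 1.3019 = 5.2074.

T² ≈ 5.2074


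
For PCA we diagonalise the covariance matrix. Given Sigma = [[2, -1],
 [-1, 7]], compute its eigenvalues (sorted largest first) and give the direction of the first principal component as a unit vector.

Step 1 — characteristic polynomial of 2×2 Sigma:
  det(Sigma - λI) = λ² - trace · λ + det = 0.
  trace = 2 + 7 = 9, det = 2·7 - (-1)² = 13.
Step 2 — discriminant:
  Δ = trace² - 4·det = 81 - 52 = 29.
Step 3 — eigenvalues:
  λ = (trace ± √Δ)/2 = (9 ± 5.3852)/2,
  λ_1 = 7.1926,  λ_2 = 1.8074.

Step 4 — unit eigenvector for λ_1: solve (Sigma - λ_1 I)v = 0. First row:
  (2 - 7.1926)·v_x + (-1)·v_y = 0, i.e. (-5.1926)·v_x + (-1)·v_y = 0,
  so v ∝ (b, λ_1 - a) = (-1, 5.1926); multiply by -1 so the first entry is positive: u = (1, -5.1926).
  ||u|| = √((1)² + (-5.1926)²) = √(27.9629) ≈ 5.288,
  v_1 = u/||u|| ≈ (0.1891, -0.982) (||v_1|| = 1).

λ_1 = 7.1926,  λ_2 = 1.8074;  v_1 ≈ (0.1891, -0.982)
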